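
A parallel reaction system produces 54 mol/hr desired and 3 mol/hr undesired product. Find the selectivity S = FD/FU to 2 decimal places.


S = desired product rate / undesired product rate
S = 54 / 3
S = 18.00


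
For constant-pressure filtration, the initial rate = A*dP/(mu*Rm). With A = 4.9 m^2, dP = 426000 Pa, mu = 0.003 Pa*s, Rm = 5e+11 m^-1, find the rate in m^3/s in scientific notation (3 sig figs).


rate = A * dP / (mu * Rm)
rate = 4.9 * 426000 / (0.003 * 5e+11)
rate = 2087400.0 / 1.500e+09
rate = 1.39e-03 m^3/s


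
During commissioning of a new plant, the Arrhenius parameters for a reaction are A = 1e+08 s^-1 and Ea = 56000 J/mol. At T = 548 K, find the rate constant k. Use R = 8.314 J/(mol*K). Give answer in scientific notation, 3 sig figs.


k = A * exp(-Ea/(R*T))
k = 1e+08 * exp(-56000 / (8.314 * 548))
k = 1e+08 * exp(-12.29129)
k = 4.59e+02


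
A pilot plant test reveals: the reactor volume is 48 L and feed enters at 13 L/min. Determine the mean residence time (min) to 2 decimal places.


tau = V / v0
tau = 48 / 13
tau = 3.69 min


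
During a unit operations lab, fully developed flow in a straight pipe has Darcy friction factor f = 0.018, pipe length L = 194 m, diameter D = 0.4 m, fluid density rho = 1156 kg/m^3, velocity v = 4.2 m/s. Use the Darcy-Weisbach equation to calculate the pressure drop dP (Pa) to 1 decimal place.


dP = f * (L/D) * (rho*v^2/2)
dP = 0.018 * (194/0.4) * (1156*4.2^2/2)
L/D = 485.0
rho*v^2/2 = 1156*17.64/2 = 10195.92
dP = 0.018 * 485.0 * 10195.92
dP = 89010.4 Pa


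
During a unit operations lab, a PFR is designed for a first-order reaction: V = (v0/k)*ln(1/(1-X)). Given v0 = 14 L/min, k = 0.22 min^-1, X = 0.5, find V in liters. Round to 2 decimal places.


V = (v0/k) * ln(1/(1-X))
V = (14/0.22) * ln(1/(1-0.5))
V = 63.636364 * ln(2.0)
V = 63.636364 * 0.693147
V = 44.11 L


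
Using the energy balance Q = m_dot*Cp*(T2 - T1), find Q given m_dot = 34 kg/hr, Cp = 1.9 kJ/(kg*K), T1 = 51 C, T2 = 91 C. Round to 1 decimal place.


Q = m_dot * Cp * (T2 - T1)
Q = 34 * 1.9 * (91 - 51)
Q = 34 * 1.9 * 40
Q = 2584.0 kJ/hr


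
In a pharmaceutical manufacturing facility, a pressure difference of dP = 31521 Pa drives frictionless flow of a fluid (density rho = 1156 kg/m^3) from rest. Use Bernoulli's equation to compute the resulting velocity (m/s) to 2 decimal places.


v = sqrt(2*dP/rho)
v = sqrt(2*31521/1156)
v = sqrt(54.534602)
v = 7.38 m/s


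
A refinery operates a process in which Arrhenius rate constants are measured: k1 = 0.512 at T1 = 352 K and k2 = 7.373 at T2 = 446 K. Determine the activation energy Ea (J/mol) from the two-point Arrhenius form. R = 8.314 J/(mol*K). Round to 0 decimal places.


Ea = R * ln(k2/k1) / (1/T1 - 1/T2)
ln(k2/k1) = ln(7.373/0.512) = 2.6672553
1/T1 - 1/T2 = 1/352 - 1/446 = 0.000598756625
Ea = 8.314 * 2.6672553 / 0.000598756625
Ea = 37036 J/mol


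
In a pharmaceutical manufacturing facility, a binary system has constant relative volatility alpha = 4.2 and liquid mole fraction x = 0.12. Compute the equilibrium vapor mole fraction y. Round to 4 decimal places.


y = alpha*x / (1 + (alpha-1)*x)
y = 4.2*0.12 / (1 + (4.2-1)*0.12)
y = 0.504 / (1 + 0.384)
y = 0.504 / 1.384
y = 0.3642


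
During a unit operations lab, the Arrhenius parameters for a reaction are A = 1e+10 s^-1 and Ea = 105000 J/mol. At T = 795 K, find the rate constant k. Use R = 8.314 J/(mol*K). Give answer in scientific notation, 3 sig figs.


k = A * exp(-Ea/(R*T))
k = 1e+10 * exp(-105000 / (8.314 * 795))
k = 1e+10 * exp(-15.885912)
k = 1.26e+03


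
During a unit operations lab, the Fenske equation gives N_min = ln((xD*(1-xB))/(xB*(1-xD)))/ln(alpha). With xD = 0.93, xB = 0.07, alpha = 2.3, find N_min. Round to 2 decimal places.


N_min = ln((xD*(1-xB))/(xB*(1-xD))) / ln(alpha)
Numerator inside ln: 0.8649 / 0.0049 = 176.510204
ln(176.510204) = 5.173379
ln(alpha) = ln(2.3) = 0.832909
N_min = 5.173379 / 0.832909 = 6.21


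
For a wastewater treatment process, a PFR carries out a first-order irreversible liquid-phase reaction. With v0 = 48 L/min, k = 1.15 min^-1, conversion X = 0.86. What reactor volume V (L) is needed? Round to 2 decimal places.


V = (v0/k) * ln(1/(1-X))
V = (48/1.15) * ln(1/(1-0.86))
V = 41.73913 * ln(7.142857)
V = 41.73913 * 1.966113
V = 82.06 L


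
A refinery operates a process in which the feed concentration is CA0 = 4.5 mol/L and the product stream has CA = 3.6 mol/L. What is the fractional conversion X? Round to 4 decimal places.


X = (CA0 - CA) / CA0
X = (4.5 - 3.6) / 4.5
X = 0.9 / 4.5
X = 0.2000


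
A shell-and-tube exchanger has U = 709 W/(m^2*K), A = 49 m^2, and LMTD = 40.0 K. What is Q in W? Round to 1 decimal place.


Q = U * A * LMTD
Q = 709 * 49 * 40.0
Q = 1389640.0 W


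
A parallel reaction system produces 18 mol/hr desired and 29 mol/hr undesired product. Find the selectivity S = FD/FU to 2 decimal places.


S = desired product rate / undesired product rate
S = 18 / 29
S = 0.62


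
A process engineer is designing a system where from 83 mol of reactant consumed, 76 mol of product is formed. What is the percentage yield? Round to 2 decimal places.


Yield = (moles product / moles consumed) * 100%
Yield = (76 / 83) * 100
Yield = 0.9157 * 100
Yield = 91.57%


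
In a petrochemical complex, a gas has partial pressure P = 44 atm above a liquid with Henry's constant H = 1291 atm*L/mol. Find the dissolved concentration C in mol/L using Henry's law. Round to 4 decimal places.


C = P / H
C = 44 / 1291
C = 0.0341 mol/L


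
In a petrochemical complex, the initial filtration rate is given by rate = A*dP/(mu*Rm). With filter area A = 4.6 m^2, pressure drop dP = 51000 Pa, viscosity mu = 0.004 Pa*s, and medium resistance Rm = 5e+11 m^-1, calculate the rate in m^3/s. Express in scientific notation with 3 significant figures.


rate = A * dP / (mu * Rm)
rate = 4.6 * 51000 / (0.004 * 5e+11)
rate = 234600.0 / 2.000e+09
rate = 1.17e-04 m^3/s


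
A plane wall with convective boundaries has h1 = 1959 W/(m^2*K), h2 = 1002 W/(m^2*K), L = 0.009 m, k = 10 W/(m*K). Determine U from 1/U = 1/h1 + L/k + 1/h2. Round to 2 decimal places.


1/U = 1/h1 + L/k + 1/h2
1/U = 1/1959 + 0.009/10 + 1/1002
1/U = 0.0005104645 + 0.0009 + 0.000998004
1/U = 0.0024084685
U = 415.20 W/(m^2*K)


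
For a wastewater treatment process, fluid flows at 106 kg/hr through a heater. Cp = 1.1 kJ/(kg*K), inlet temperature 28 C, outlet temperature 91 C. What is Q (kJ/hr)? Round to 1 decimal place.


Q = m_dot * Cp * (T2 - T1)
Q = 106 * 1.1 * (91 - 28)
Q = 106 * 1.1 * 63
Q = 7345.8 kJ/hr


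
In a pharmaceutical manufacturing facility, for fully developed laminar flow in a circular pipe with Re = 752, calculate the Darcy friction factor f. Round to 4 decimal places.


f = 64 / Re
f = 64 / 752
f = 0.0851


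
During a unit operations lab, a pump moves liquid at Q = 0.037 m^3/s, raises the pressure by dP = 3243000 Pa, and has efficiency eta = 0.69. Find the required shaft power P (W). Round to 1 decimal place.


P = Q * dP / eta
P = 0.037 * 3243000 / 0.69
P = 119991.0 / 0.69
P = 173900.0 W


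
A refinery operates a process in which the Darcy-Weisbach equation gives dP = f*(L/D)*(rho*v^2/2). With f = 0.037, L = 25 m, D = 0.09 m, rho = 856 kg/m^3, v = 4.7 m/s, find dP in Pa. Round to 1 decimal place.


dP = f * (L/D) * (rho*v^2/2)
dP = 0.037 * (25/0.09) * (856*4.7^2/2)
L/D = 277.77777778
rho*v^2/2 = 856*22.09/2 = 9454.52
dP = 0.037 * 277.77777778 * 9454.52
dP = 97171.5 Pa


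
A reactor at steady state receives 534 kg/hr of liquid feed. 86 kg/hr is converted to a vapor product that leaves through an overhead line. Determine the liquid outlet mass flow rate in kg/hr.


Steady-state mass balance on the main outlet: F_out = F_in - F_removed
F_out = 534 - 86
F_out = 448 kg/hr


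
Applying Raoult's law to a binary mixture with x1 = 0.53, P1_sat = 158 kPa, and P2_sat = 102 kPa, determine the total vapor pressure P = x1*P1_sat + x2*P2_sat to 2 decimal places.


P = x1*P1_sat + x2*P2_sat
x2 = 1 - x1 = 1 - 0.53 = 0.47
P = 0.53*158 + 0.47*102
P = 83.74 + 47.94
P = 131.68 kPa


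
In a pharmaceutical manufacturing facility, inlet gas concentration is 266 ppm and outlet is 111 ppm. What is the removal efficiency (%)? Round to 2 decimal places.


Efficiency = (G_in - G_out) / G_in * 100%
Efficiency = (266 - 111) / 266 * 100
Efficiency = 155 / 266 * 100
Efficiency = 58.27%


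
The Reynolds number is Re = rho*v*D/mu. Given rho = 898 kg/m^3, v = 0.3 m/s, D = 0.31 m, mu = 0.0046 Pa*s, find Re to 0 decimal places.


Re = rho * v * D / mu
Re = 898 * 0.3 * 0.31 / 0.0046
Re = 83.514 / 0.0046
Re = 18155


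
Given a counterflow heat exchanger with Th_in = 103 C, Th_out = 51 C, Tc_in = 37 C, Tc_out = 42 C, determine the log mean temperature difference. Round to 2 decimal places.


dT1 = Th_in - Tc_out = 103 - 42 = 61
dT2 = Th_out - Tc_in = 51 - 37 = 14
LMTD = (dT1 - dT2) / ln(dT1/dT2)
LMTD = (61 - 14) / ln(61/14)
LMTD = 31.93 K


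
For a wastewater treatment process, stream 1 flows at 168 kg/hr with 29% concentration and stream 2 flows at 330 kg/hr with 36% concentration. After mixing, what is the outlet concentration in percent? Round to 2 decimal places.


Mass balance on solute: F1*x1 + F2*x2 = F3*x3
F3 = F1 + F2 = 168 + 330 = 498 kg/hr
x3 = (F1*x1 + F2*x2)/F3
x3 = (168*0.29 + 330*0.36) / 498
x3 = 33.64%


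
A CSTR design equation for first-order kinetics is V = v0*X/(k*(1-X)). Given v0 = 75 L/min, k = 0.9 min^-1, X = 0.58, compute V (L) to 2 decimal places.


V = v0 * X / (k * (1 - X))
V = 75 * 0.58 / (0.9 * (1 - 0.58))
V = 43.5 / (0.9 * 0.42)
V = 43.5 / 0.378
V = 115.08 L


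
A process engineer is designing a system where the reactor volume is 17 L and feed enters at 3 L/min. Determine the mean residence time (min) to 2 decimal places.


tau = V / v0
tau = 17 / 3
tau = 5.67 min


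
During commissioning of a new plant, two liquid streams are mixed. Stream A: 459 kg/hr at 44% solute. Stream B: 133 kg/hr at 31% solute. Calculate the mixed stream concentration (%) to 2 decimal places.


Mass balance on solute: F1*x1 + F2*x2 = F3*x3
F3 = F1 + F2 = 459 + 133 = 592 kg/hr
x3 = (F1*x1 + F2*x2)/F3
x3 = (459*0.44 + 133*0.31) / 592
x3 = 41.08%


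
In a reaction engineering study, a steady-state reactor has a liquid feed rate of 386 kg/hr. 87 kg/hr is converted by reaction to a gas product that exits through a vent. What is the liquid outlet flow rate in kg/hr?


Steady-state mass balance on the main outlet: F_out = F_in - F_removed
F_out = 386 - 87
F_out = 299 kg/hr


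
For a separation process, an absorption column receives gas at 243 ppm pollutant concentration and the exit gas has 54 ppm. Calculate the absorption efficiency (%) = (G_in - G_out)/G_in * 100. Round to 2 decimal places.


Efficiency = (G_in - G_out) / G_in * 100%
Efficiency = (243 - 54) / 243 * 100
Efficiency = 189 / 243 * 100
Efficiency = 77.78%


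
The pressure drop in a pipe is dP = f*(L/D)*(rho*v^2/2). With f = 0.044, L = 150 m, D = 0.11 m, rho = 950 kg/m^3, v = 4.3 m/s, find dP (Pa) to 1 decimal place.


dP = f * (L/D) * (rho*v^2/2)
dP = 0.044 * (150/0.11) * (950*4.3^2/2)
L/D = 1363.63636364
rho*v^2/2 = 950*18.49/2 = 8782.75
dP = 0.044 * 1363.63636364 * 8782.75
dP = 526965.0 Pa


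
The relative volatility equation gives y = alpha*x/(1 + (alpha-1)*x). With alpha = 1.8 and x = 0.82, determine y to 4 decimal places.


y = alpha*x / (1 + (alpha-1)*x)
y = 1.8*0.82 / (1 + (1.8-1)*0.82)
y = 1.476 / (1 + 0.656)
y = 1.476 / 1.656
y = 0.8913


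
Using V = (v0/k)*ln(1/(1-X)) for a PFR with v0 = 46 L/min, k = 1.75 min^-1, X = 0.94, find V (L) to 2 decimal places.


V = (v0/k) * ln(1/(1-X))
V = (46/1.75) * ln(1/(1-0.94))
V = 26.285714 * ln(16.666667)
V = 26.285714 * 2.813411
V = 73.95 L


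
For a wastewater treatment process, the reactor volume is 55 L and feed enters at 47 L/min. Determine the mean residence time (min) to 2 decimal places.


tau = V / v0
tau = 55 / 47
tau = 1.17 min


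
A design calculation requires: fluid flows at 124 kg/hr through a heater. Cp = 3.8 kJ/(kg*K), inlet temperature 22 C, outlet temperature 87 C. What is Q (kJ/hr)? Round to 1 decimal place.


Q = m_dot * Cp * (T2 - T1)
Q = 124 * 3.8 * (87 - 22)
Q = 124 * 3.8 * 65
Q = 30628.0 kJ/hr


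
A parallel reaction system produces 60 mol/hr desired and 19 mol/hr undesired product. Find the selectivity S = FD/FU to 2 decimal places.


S = desired product rate / undesired product rate
S = 60 / 19
S = 3.16


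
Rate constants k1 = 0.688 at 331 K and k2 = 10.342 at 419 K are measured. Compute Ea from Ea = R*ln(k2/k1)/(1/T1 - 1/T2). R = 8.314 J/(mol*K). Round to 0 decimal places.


Ea = R * ln(k2/k1) / (1/T1 - 1/T2)
ln(k2/k1) = ln(10.342/0.688) = 2.7101797
1/T1 - 1/T2 = 1/331 - 1/419 = 0.000634513191
Ea = 8.314 * 2.7101797 / 0.000634513191
Ea = 35511 J/mol


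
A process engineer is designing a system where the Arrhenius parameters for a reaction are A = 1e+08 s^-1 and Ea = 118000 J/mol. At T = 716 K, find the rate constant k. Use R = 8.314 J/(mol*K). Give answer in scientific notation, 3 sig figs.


k = A * exp(-Ea/(R*T))
k = 1e+08 * exp(-118000 / (8.314 * 716))
k = 1e+08 * exp(-19.822525)
k = 2.46e-01


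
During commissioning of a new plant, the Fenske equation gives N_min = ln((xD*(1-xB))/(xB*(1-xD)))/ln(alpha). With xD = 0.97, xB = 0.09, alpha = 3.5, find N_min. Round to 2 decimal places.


N_min = ln((xD*(1-xB))/(xB*(1-xD))) / ln(alpha)
Numerator inside ln: 0.8827 / 0.0027 = 326.925926
ln(326.925926) = 5.789734
ln(alpha) = ln(3.5) = 1.252763
N_min = 5.789734 / 1.252763 = 4.62


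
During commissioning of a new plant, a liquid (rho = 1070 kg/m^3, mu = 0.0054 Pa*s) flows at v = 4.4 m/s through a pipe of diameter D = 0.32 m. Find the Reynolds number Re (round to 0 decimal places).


Re = rho * v * D / mu
Re = 1070 * 4.4 * 0.32 / 0.0054
Re = 1506.56 / 0.0054
Re = 278993


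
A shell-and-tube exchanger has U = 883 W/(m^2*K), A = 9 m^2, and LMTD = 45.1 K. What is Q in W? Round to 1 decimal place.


Q = U * A * LMTD
Q = 883 * 9 * 45.1
Q = 358409.7 W


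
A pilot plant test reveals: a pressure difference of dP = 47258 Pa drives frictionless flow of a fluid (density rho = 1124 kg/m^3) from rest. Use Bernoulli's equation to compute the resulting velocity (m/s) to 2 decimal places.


v = sqrt(2*dP/rho)
v = sqrt(2*47258/1124)
v = sqrt(84.088968)
v = 9.17 m/s


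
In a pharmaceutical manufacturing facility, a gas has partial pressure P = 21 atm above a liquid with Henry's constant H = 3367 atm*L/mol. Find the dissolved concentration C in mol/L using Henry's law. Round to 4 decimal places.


C = P / H
C = 21 / 3367
C = 0.0062 mol/L


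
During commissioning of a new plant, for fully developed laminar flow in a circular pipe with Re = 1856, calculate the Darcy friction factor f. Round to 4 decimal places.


f = 64 / Re
f = 64 / 1856
f = 0.0345


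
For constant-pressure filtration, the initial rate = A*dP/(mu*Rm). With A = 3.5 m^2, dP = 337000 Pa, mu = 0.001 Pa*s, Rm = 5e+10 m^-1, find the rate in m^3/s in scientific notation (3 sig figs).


rate = A * dP / (mu * Rm)
rate = 3.5 * 337000 / (0.001 * 5e+10)
rate = 1179500.0 / 5.000e+07
rate = 2.36e-02 m^3/s


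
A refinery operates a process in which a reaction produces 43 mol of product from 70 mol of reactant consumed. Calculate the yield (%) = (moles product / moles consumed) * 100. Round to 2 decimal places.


Yield = (moles product / moles consumed) * 100%
Yield = (43 / 70) * 100
Yield = 0.6143 * 100
Yield = 61.43%


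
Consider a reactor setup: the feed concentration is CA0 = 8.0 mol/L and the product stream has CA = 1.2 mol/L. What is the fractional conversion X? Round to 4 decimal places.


X = (CA0 - CA) / CA0
X = (8.0 - 1.2) / 8.0
X = 6.8 / 8.0
X = 0.8500


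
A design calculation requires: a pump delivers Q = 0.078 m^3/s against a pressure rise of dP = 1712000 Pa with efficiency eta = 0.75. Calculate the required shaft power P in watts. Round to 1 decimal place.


P = Q * dP / eta
P = 0.078 * 1712000 / 0.75
P = 133536.0 / 0.75
P = 178048.0 W


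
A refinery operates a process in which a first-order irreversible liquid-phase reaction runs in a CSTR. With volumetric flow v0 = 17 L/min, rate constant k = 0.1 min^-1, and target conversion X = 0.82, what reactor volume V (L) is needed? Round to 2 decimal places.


V = v0 * X / (k * (1 - X))
V = 17 * 0.82 / (0.1 * (1 - 0.82))
V = 13.94 / (0.1 * 0.18)
V = 13.94 / 0.018
V = 774.44 L


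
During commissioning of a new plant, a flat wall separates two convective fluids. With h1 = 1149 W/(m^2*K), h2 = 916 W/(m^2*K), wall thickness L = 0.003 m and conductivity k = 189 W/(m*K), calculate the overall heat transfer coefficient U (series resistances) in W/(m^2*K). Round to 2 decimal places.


1/U = 1/h1 + L/k + 1/h2
1/U = 1/1149 + 0.003/189 + 1/916
1/U = 0.000870322 + 1.5873e-05 + 0.0010917031
1/U = 0.0019778981
U = 505.59 W/(m^2*K)


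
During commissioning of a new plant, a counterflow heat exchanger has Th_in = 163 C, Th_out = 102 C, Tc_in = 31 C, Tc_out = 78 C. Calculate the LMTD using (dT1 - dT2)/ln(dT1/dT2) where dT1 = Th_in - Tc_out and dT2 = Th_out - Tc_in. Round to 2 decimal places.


dT1 = Th_in - Tc_out = 163 - 78 = 85
dT2 = Th_out - Tc_in = 102 - 31 = 71
LMTD = (dT1 - dT2) / ln(dT1/dT2)
LMTD = (85 - 71) / ln(85/71)
LMTD = 77.79 K


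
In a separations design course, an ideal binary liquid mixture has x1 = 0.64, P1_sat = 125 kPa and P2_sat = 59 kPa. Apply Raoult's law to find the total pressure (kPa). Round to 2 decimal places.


P = x1*P1_sat + x2*P2_sat
x2 = 1 - x1 = 1 - 0.64 = 0.36
P = 0.64*125 + 0.36*59
P = 80.0 + 21.24
P = 101.24 kPa


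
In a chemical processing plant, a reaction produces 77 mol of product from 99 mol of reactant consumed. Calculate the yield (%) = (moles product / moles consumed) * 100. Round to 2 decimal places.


Yield = (moles product / moles consumed) * 100%
Yield = (77 / 99) * 100
Yield = 0.7778 * 100
Yield = 77.78%


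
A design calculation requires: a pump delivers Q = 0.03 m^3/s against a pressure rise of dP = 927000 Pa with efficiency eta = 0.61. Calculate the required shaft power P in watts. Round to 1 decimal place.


P = Q * dP / eta
P = 0.03 * 927000 / 0.61
P = 27810.0 / 0.61
P = 45590.2 W


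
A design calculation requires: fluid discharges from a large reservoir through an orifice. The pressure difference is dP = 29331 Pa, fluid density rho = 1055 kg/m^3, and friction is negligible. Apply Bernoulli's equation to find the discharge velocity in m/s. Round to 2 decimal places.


v = sqrt(2*dP/rho)
v = sqrt(2*29331/1055)
v = sqrt(55.603791)
v = 7.46 m/s


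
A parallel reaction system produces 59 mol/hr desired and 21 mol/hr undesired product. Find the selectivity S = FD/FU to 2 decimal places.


S = desired product rate / undesired product rate
S = 59 / 21
S = 2.81


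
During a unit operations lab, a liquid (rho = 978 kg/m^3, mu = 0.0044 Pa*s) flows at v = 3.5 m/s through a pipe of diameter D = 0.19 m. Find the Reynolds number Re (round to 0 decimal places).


Re = rho * v * D / mu
Re = 978 * 3.5 * 0.19 / 0.0044
Re = 650.37 / 0.0044
Re = 147811


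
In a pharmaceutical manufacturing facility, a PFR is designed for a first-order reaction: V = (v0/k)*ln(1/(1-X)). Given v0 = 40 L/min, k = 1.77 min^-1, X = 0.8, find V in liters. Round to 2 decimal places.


V = (v0/k) * ln(1/(1-X))
V = (40/1.77) * ln(1/(1-0.8))
V = 22.59887 * ln(5.0)
V = 22.59887 * 1.609438
V = 36.37 L


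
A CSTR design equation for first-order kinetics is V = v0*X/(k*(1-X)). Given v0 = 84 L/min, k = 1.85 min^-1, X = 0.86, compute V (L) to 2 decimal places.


V = v0 * X / (k * (1 - X))
V = 84 * 0.86 / (1.85 * (1 - 0.86))
V = 72.24 / (1.85 * 0.14)
V = 72.24 / 0.259
V = 278.92 L


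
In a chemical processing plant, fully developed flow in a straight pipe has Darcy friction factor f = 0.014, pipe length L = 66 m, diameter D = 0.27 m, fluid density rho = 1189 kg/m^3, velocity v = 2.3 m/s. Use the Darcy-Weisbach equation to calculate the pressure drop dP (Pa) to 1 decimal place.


dP = f * (L/D) * (rho*v^2/2)
dP = 0.014 * (66/0.27) * (1189*2.3^2/2)
L/D = 244.44444444
rho*v^2/2 = 1189*5.29/2 = 3144.905
dP = 0.014 * 244.44444444 * 3144.905
dP = 10762.6 Pa


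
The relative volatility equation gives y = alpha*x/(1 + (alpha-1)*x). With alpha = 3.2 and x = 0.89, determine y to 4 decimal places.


y = alpha*x / (1 + (alpha-1)*x)
y = 3.2*0.89 / (1 + (3.2-1)*0.89)
y = 2.848 / (1 + 1.958)
y = 2.848 / 2.958
y = 0.9628


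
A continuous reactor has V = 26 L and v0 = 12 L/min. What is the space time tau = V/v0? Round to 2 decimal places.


tau = V / v0
tau = 26 / 12
tau = 2.17 min


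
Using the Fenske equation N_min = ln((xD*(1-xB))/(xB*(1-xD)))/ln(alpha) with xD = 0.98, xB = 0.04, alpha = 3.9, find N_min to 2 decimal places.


N_min = ln((xD*(1-xB))/(xB*(1-xD))) / ln(alpha)
Numerator inside ln: 0.9408 / 0.0008 = 1176.0
ln(1176.0) = 7.069874
ln(alpha) = ln(3.9) = 1.360977
N_min = 7.069874 / 1.360977 = 5.19


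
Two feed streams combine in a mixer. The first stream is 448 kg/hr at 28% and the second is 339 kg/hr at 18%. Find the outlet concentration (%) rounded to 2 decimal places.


Mass balance on solute: F1*x1 + F2*x2 = F3*x3
F3 = F1 + F2 = 448 + 339 = 787 kg/hr
x3 = (F1*x1 + F2*x2)/F3
x3 = (448*0.28 + 339*0.18) / 787
x3 = 23.69%


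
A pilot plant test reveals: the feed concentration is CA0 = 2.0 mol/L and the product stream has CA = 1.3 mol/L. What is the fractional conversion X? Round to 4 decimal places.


X = (CA0 - CA) / CA0
X = (2.0 - 1.3) / 2.0
X = 0.7 / 2.0
X = 0.3500


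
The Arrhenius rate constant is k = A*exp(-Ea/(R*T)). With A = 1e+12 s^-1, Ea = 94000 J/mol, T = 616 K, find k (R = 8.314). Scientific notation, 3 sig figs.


k = A * exp(-Ea/(R*T))
k = 1e+12 * exp(-94000 / (8.314 * 616))
k = 1e+12 * exp(-18.35427)
k = 1.07e+04


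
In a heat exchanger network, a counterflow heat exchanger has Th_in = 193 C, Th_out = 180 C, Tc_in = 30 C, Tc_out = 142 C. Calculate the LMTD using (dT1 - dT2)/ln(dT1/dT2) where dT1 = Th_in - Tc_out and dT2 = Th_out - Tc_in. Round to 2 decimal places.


dT1 = Th_in - Tc_out = 193 - 142 = 51
dT2 = Th_out - Tc_in = 180 - 30 = 150
LMTD = (dT1 - dT2) / ln(dT1/dT2)
LMTD = (51 - 150) / ln(51/150)
LMTD = 91.77 K


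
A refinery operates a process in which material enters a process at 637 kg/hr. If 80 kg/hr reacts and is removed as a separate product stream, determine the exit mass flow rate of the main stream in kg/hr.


Steady-state mass balance on the main outlet: F_out = F_in - F_removed
F_out = 637 - 80
F_out = 557 kg/hr


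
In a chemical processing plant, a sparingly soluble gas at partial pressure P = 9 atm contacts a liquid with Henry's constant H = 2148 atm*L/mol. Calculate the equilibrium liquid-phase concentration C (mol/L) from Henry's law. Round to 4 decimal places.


C = P / H
C = 9 / 2148
C = 0.0042 mol/L


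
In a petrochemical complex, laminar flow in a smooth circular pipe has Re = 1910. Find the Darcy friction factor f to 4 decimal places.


f = 64 / Re
f = 64 / 1910
f = 0.0335


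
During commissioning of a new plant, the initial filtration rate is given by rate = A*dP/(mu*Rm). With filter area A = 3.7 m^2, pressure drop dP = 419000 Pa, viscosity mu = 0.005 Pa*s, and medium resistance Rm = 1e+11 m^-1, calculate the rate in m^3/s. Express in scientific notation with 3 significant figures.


rate = A * dP / (mu * Rm)
rate = 3.7 * 419000 / (0.005 * 1e+11)
rate = 1550300.0 / 5.000e+08
rate = 3.10e-03 m^3/s


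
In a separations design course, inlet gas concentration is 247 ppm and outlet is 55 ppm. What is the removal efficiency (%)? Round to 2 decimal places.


Efficiency = (G_in - G_out) / G_in * 100%
Efficiency = (247 - 55) / 247 * 100
Efficiency = 192 / 247 * 100
Efficiency = 77.73%


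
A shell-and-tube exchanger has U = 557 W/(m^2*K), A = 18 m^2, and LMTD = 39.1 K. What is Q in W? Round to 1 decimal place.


Q = U * A * LMTD
Q = 557 * 18 * 39.1
Q = 392016.6 W


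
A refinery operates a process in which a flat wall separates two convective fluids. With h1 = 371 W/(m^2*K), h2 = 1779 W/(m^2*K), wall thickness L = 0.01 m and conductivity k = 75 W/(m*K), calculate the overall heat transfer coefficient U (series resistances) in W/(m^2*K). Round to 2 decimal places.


1/U = 1/h1 + L/k + 1/h2
1/U = 1/371 + 0.01/75 + 1/1779
1/U = 0.0026954178 + 0.0001333333 + 0.0005621135
1/U = 0.0033908646
U = 294.91 W/(m^2*K)


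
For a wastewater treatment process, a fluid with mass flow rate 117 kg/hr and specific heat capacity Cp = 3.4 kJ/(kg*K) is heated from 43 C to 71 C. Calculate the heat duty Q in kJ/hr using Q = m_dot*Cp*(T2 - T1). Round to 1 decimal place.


Q = m_dot * Cp * (T2 - T1)
Q = 117 * 3.4 * (71 - 43)
Q = 117 * 3.4 * 28
Q = 11138.4 kJ/hr


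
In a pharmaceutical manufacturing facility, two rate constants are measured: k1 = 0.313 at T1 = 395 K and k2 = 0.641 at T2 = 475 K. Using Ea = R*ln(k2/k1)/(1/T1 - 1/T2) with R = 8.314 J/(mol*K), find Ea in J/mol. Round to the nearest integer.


Ea = R * ln(k2/k1) / (1/T1 - 1/T2)
ln(k2/k1) = ln(0.641/0.313) = 0.7168263
1/T1 - 1/T2 = 1/395 - 1/475 = 0.000426382412
Ea = 8.314 * 0.7168263 / 0.000426382412
Ea = 13977 J/mol


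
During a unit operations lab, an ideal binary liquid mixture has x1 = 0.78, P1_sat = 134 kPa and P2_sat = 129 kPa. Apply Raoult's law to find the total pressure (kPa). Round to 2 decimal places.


P = x1*P1_sat + x2*P2_sat
x2 = 1 - x1 = 1 - 0.78 = 0.22
P = 0.78*134 + 0.22*129
P = 104.52 + 28.38
P = 132.90 kPa


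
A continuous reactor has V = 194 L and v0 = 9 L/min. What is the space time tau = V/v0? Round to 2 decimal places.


tau = V / v0
tau = 194 / 9
tau = 21.56 min


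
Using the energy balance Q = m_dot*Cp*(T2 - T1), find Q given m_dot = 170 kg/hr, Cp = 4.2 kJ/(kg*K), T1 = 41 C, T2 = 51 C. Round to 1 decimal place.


Q = m_dot * Cp * (T2 - T1)
Q = 170 * 4.2 * (51 - 41)
Q = 170 * 4.2 * 10
Q = 7140.0 kJ/hr


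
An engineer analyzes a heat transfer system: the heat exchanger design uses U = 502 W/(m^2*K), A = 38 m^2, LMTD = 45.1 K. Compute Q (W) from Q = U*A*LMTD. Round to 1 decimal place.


Q = U * A * LMTD
Q = 502 * 38 * 45.1
Q = 860327.6 W


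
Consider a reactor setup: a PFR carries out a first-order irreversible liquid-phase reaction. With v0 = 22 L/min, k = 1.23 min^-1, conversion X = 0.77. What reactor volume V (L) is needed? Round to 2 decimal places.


V = (v0/k) * ln(1/(1-X))
V = (22/1.23) * ln(1/(1-0.77))
V = 17.886179 * ln(4.347826)
V = 17.886179 * 1.469676
V = 26.29 L


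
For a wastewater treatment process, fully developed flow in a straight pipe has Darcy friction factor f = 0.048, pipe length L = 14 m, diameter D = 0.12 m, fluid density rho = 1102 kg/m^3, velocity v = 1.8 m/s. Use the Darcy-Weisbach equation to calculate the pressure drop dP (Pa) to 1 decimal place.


dP = f * (L/D) * (rho*v^2/2)
dP = 0.048 * (14/0.12) * (1102*1.8^2/2)
L/D = 116.66666667
rho*v^2/2 = 1102*3.24/2 = 1785.24
dP = 0.048 * 116.66666667 * 1785.24
dP = 9997.3 Pa


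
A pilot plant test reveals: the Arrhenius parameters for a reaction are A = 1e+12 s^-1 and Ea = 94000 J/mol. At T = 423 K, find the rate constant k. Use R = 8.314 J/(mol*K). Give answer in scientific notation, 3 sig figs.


k = A * exp(-Ea/(R*T))
k = 1e+12 * exp(-94000 / (8.314 * 423))
k = 1e+12 * exp(-26.728677)
k = 2.47e+00


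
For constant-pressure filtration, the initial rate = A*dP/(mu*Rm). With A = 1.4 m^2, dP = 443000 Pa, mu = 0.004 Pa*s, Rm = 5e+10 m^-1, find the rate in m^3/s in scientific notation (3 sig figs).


rate = A * dP / (mu * Rm)
rate = 1.4 * 443000 / (0.004 * 5e+10)
rate = 620200.0 / 2.000e+08
rate = 3.10e-03 m^3/s


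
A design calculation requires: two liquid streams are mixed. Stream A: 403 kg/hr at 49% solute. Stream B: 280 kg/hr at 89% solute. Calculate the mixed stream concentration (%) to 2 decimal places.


Mass balance on solute: F1*x1 + F2*x2 = F3*x3
F3 = F1 + F2 = 403 + 280 = 683 kg/hr
x3 = (F1*x1 + F2*x2)/F3
x3 = (403*0.49 + 280*0.89) / 683
x3 = 65.40%


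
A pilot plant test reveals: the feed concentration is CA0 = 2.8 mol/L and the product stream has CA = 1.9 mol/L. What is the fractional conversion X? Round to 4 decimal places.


X = (CA0 - CA) / CA0
X = (2.8 - 1.9) / 2.8
X = 0.9 / 2.8
X = 0.3214


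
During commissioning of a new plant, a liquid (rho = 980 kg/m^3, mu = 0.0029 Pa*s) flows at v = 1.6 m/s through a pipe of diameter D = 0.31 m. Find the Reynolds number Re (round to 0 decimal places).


Re = rho * v * D / mu
Re = 980 * 1.6 * 0.31 / 0.0029
Re = 486.08 / 0.0029
Re = 167614


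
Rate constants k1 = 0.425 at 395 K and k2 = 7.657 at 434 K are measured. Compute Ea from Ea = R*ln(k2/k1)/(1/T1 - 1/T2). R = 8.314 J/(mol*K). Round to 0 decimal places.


Ea = R * ln(k2/k1) / (1/T1 - 1/T2)
ln(k2/k1) = ln(7.657/0.425) = 2.8912864
1/T1 - 1/T2 = 1/395 - 1/434 = 0.000227498104
Ea = 8.314 * 2.8912864 / 0.000227498104
Ea = 105663 J/mol


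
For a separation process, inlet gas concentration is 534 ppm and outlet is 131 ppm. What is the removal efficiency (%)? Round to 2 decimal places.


Efficiency = (G_in - G_out) / G_in * 100%
Efficiency = (534 - 131) / 534 * 100
Efficiency = 403 / 534 * 100
Efficiency = 75.47%


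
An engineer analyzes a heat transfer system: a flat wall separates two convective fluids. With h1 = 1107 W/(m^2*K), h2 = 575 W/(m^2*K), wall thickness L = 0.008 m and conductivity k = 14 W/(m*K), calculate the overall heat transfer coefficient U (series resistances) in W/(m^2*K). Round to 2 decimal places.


1/U = 1/h1 + L/k + 1/h2
1/U = 1/1107 + 0.008/14 + 1/575
1/U = 0.0009033424 + 0.0005714286 + 0.0017391304
1/U = 0.0032139014
U = 311.15 W/(m^2*K)


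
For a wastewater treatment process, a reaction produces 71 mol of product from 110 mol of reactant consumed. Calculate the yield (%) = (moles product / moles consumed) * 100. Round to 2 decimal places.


Yield = (moles product / moles consumed) * 100%
Yield = (71 / 110) * 100
Yield = 0.6455 * 100
Yield = 64.55%


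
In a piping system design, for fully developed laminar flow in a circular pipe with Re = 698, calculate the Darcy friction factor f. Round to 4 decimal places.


f = 64 / Re
f = 64 / 698
f = 0.0917


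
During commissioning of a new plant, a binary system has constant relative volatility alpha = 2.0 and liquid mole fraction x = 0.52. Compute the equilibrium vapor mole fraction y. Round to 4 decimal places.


y = alpha*x / (1 + (alpha-1)*x)
y = 2.0*0.52 / (1 + (2.0-1)*0.52)
y = 1.04 / (1 + 0.52)
y = 1.04 / 1.52
y = 0.6842


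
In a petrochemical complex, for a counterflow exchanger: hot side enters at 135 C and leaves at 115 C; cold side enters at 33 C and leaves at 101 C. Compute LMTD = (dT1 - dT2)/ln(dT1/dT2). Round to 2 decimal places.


dT1 = Th_in - Tc_out = 135 - 101 = 34
dT2 = Th_out - Tc_in = 115 - 33 = 82
LMTD = (dT1 - dT2) / ln(dT1/dT2)
LMTD = (34 - 82) / ln(34/82)
LMTD = 54.52 K


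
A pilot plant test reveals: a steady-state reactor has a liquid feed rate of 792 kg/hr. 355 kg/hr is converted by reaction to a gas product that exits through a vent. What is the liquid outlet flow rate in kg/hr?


Steady-state mass balance on the main outlet: F_out = F_in - F_removed
F_out = 792 - 355
F_out = 437 kg/hr


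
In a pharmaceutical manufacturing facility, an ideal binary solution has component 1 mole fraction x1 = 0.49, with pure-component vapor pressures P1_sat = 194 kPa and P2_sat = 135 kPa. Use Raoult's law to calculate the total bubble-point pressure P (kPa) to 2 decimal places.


P = x1*P1_sat + x2*P2_sat
x2 = 1 - x1 = 1 - 0.49 = 0.51
P = 0.49*194 + 0.51*135
P = 95.06 + 68.85
P = 163.91 kPa


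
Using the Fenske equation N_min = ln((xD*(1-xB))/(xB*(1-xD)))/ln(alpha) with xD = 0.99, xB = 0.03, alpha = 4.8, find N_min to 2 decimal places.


N_min = ln((xD*(1-xB))/(xB*(1-xD))) / ln(alpha)
Numerator inside ln: 0.9603 / 0.0003 = 3201.0
ln(3201.0) = 8.071219
ln(alpha) = ln(4.8) = 1.568616
N_min = 8.071219 / 1.568616 = 5.15


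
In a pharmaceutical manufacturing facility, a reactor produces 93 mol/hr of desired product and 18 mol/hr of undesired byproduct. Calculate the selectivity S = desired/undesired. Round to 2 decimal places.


S = desired product rate / undesired product rate
S = 93 / 18
S = 5.17


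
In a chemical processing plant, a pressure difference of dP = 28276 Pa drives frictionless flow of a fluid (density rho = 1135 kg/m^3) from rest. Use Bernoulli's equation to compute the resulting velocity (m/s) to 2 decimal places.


v = sqrt(2*dP/rho)
v = sqrt(2*28276/1135)
v = sqrt(49.825551)
v = 7.06 m/s


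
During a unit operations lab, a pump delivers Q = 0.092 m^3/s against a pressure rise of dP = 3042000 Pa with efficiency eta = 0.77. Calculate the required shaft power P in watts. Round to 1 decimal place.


P = Q * dP / eta
P = 0.092 * 3042000 / 0.77
P = 279864.0 / 0.77
P = 363459.7 W


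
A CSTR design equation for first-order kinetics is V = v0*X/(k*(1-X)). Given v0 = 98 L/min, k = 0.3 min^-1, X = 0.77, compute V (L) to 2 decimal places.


V = v0 * X / (k * (1 - X))
V = 98 * 0.77 / (0.3 * (1 - 0.77))
V = 75.46 / (0.3 * 0.23)
V = 75.46 / 0.069
V = 1093.62 L


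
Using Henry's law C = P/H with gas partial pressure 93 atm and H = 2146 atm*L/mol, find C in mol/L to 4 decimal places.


C = P / H
C = 93 / 2146
C = 0.0433 mol/L


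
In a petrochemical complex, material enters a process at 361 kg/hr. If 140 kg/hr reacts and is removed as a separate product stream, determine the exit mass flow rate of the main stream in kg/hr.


Steady-state mass balance on the main outlet: F_out = F_in - F_removed
F_out = 361 - 140
F_out = 221 kg/hr


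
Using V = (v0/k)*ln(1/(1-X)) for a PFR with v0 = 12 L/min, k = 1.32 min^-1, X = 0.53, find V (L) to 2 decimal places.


V = (v0/k) * ln(1/(1-X))
V = (12/1.32) * ln(1/(1-0.53))
V = 9.090909 * ln(2.12766)
V = 9.090909 * 0.755023
V = 6.86 L


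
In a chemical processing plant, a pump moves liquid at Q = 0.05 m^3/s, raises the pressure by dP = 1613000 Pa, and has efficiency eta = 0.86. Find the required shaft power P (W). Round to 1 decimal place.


P = Q * dP / eta
P = 0.05 * 1613000 / 0.86
P = 80650.0 / 0.86
P = 93779.1 W


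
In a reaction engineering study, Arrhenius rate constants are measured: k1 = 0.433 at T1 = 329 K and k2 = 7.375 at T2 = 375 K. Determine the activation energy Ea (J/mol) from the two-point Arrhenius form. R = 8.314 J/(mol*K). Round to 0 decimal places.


Ea = R * ln(k2/k1) / (1/T1 - 1/T2)
ln(k2/k1) = ln(7.375/0.433) = 2.8351135
1/T1 - 1/T2 = 1/329 - 1/375 = 0.000372847011
Ea = 8.314 * 2.8351135 / 0.000372847011
Ea = 63219 J/mol


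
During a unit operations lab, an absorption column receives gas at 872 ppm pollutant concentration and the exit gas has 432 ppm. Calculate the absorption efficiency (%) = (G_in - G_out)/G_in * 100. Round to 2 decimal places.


Efficiency = (G_in - G_out) / G_in * 100%
Efficiency = (872 - 432) / 872 * 100
Efficiency = 440 / 872 * 100
Efficiency = 50.46%


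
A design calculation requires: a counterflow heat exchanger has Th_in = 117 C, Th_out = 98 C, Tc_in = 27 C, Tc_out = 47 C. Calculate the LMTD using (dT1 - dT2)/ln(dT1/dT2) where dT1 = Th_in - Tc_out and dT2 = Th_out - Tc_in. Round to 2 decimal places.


dT1 = Th_in - Tc_out = 117 - 47 = 70
dT2 = Th_out - Tc_in = 98 - 27 = 71
LMTD = (dT1 - dT2) / ln(dT1/dT2)
LMTD = (70 - 71) / ln(70/71)
LMTD = 70.50 K


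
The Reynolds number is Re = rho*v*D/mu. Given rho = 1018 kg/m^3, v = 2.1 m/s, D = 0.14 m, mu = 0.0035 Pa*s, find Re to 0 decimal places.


Re = rho * v * D / mu
Re = 1018 * 2.1 * 0.14 / 0.0035
Re = 299.292 / 0.0035
Re = 85512


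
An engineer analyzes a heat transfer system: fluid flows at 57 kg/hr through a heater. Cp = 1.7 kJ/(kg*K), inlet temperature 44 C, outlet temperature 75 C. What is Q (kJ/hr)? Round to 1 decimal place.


Q = m_dot * Cp * (T2 - T1)
Q = 57 * 1.7 * (75 - 44)
Q = 57 * 1.7 * 31
Q = 3003.9 kJ/hr


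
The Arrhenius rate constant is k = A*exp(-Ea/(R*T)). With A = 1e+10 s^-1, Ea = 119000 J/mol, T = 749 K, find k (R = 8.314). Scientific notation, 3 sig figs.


k = A * exp(-Ea/(R*T))
k = 1e+10 * exp(-119000 / (8.314 * 749))
k = 1e+10 * exp(-19.109755)
k = 5.02e+01


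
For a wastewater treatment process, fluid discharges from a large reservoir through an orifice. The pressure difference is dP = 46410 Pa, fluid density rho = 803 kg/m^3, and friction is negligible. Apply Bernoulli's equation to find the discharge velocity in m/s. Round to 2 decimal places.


v = sqrt(2*dP/rho)
v = sqrt(2*46410/803)
v = sqrt(115.591532)
v = 10.75 m/s


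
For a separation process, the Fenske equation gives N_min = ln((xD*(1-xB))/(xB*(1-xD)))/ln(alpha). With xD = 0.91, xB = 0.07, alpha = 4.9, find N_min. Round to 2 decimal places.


N_min = ln((xD*(1-xB))/(xB*(1-xD))) / ln(alpha)
Numerator inside ln: 0.8463 / 0.0063 = 134.333333
ln(134.333333) = 4.900324
ln(alpha) = ln(4.9) = 1.589235
N_min = 4.900324 / 1.589235 = 3.08


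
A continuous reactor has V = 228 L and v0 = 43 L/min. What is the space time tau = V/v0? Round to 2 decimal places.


tau = V / v0
tau = 228 / 43
tau = 5.30 min


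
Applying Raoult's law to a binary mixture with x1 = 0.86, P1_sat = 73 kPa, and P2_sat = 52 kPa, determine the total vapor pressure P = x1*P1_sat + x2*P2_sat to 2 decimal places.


P = x1*P1_sat + x2*P2_sat
x2 = 1 - x1 = 1 - 0.86 = 0.14
P = 0.86*73 + 0.14*52
P = 62.78 + 7.28
P = 70.06 kPa


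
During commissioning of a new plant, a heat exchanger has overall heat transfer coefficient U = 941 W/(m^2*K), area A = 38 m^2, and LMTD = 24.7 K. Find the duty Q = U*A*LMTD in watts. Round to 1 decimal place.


Q = U * A * LMTD
Q = 941 * 38 * 24.7
Q = 883222.6 W


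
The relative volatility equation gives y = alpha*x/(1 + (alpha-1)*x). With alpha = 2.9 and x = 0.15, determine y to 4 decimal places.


y = alpha*x / (1 + (alpha-1)*x)
y = 2.9*0.15 / (1 + (2.9-1)*0.15)
y = 0.435 / (1 + 0.285)
y = 0.435 / 1.285
y = 0.3385


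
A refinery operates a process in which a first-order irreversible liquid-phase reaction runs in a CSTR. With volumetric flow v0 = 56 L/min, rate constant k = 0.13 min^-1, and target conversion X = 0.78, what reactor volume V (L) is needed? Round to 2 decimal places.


V = v0 * X / (k * (1 - X))
V = 56 * 0.78 / (0.13 * (1 - 0.78))
V = 43.68 / (0.13 * 0.22)
V = 43.68 / 0.0286
V = 1527.27 L


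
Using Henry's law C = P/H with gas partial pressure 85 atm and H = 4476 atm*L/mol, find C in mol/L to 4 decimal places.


C = P / H
C = 85 / 4476
C = 0.0190 mol/L


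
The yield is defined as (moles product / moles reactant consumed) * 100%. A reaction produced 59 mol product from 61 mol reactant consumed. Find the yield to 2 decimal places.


Yield = (moles product / moles consumed) * 100%
Yield = (59 / 61) * 100
Yield = 0.9672 * 100
Yield = 96.72%


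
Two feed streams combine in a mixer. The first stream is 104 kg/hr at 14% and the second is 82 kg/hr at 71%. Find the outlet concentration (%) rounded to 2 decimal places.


Mass balance on solute: F1*x1 + F2*x2 = F3*x3
F3 = F1 + F2 = 104 + 82 = 186 kg/hr
x3 = (F1*x1 + F2*x2)/F3
x3 = (104*0.14 + 82*0.71) / 186
x3 = 39.13%


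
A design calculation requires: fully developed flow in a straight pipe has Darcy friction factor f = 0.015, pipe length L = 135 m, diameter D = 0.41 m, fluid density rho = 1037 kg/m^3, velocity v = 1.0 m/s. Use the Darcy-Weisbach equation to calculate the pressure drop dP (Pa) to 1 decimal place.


dP = f * (L/D) * (rho*v^2/2)
dP = 0.015 * (135/0.41) * (1037*1.0^2/2)
L/D = 329.26829268
rho*v^2/2 = 1037*1.0/2 = 518.5
dP = 0.015 * 329.26829268 * 518.5
dP = 2560.9 Pa


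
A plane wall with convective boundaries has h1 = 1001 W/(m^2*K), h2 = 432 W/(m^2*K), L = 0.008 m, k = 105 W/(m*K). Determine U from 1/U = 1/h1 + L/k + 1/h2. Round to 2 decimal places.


1/U = 1/h1 + L/k + 1/h2
1/U = 1/1001 + 0.008/105 + 1/432
1/U = 0.000999001 + 7.61905e-05 + 0.0023148148
1/U = 0.0033900063
U = 294.98 W/(m^2*K)
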